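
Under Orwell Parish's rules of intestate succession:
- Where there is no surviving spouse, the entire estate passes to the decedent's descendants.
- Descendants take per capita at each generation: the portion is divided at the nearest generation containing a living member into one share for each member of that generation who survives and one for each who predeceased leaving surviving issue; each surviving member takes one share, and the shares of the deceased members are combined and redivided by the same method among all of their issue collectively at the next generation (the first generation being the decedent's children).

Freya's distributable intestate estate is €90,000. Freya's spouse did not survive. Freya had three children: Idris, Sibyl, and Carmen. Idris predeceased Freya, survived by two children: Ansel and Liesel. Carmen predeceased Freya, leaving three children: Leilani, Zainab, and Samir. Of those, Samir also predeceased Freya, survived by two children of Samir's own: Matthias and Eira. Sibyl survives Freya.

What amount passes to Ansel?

The entire €90,000 passes to the descendants.
That amount (€90,000) is divided at the children's generation into 3 shares of €30,000. Sibyl takes €30,000. The 2 shares of the deceased (Idris and Carmen) are combined into a pool of €60,000.
That pool (€60,000) is divided at the grandchildren's generation into 5 shares of €12,000. Ansel, Liesel, Leilani, and Zainab each take €12,000. The remaining share for the deceased Samir (€12,000) is carried to the next generation.
That pool (€12,000) is divided at the great-grandchildren's generation equally among Matthias and Eira: €6,000 each.

Ansel receives €12,000.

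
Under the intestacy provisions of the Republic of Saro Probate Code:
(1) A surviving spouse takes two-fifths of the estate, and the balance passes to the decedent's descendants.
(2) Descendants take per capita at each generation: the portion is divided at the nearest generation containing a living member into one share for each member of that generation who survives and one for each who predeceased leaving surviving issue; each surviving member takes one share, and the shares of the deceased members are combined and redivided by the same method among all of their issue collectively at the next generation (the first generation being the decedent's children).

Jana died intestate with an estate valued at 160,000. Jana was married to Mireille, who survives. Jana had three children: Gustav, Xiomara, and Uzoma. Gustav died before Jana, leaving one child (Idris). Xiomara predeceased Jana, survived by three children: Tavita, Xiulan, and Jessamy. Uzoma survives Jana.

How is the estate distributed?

Mireille: 64,000; Idris: 16,000; Tavita: 16,000; Xiulan: 16,000; Jessamy: 16,000; Uzoma: 32,000

Mireille takes two-fifths of 160,000 = 64,000. The remaining 96,000 passes to the descendants.
The descendants' portion (96,000) is divided at the children's generation into 3 shares of 32,000. Uzoma takes 32,000. The 2 shares of the deceased (Gustav and Xiomara) are combined into a pool of 64,000.
That pool (64,000) is divided at the grandchildren's generation equally among Idris, Tavita, Xiulan, and Jessamy: 16,000 each.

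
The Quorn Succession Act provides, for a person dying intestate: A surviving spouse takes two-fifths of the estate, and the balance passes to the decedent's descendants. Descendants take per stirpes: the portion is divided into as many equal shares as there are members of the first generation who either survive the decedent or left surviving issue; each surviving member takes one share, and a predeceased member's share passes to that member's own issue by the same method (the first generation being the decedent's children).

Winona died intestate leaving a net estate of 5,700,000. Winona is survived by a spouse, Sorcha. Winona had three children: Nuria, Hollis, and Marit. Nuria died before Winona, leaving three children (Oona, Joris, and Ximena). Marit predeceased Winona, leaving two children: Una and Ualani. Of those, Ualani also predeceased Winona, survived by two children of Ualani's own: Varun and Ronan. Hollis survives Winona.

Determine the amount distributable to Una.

Sorcha takes two-fifths of 5,700,000 = 2,280,000. The remaining 3,420,000 passes to the descendants.
The descendants' portion (3,420,000) is divided into 3 shares of 1,140,000: Hollis takes 1,140,000; Nuria's 1,140,000 share passes to Nuria's issue; Marit's 1,140,000 share passes to Marit's issue.
Nuria's share (1,140,000) is divided into 3 shares of 380,000: Oona, Joris, and Ximena each take 380,000.
Marit's share (1,140,000) is divided into 2 shares of 570,000: Una takes 570,000; Ualani's 570,000 share passes to Ualani's issue.
Ualani's share (570,000) is divided into 2 shares of 285,000: Varun and Ronan each take 285,000.

Una receives 570,000.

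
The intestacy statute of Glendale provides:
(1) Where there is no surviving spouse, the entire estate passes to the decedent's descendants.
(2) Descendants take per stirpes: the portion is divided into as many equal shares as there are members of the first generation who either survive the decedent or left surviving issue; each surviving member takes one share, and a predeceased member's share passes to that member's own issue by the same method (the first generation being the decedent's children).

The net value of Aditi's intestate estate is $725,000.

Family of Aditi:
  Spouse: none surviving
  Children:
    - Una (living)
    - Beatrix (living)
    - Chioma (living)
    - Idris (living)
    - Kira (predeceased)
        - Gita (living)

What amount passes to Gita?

The entire $725,000 passes to the descendants.
That amount ($725,000) is divided into 5 shares of $145,000: Una, Beatrix, Chioma, and Idris each take $145,000; Kira's $145,000 share passes to Kira's issue.
Kira's share ($145,000) passes entirely to Gita.

Gita receives $145,000.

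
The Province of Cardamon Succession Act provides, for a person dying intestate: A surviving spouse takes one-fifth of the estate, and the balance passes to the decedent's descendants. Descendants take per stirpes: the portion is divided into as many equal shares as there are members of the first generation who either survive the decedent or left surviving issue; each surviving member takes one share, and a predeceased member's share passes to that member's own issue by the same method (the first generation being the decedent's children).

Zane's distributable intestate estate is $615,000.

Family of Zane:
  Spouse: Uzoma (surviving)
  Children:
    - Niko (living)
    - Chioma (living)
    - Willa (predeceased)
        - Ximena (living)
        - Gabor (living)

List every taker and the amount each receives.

Uzoma takes one-fifth of $615,000 = $123,000. The remaining $492,000 passes to the descendants.
The descendants' portion ($492,000) is divided into 3 shares of $164,000: Niko and Chioma each take $164,000; Willa's $164,000 share passes to Willa's issue.
Willa's share ($164,000) is divided into 2 shares of $82,000: Ximena and Gabor each take $82,000.

Uzoma: $123,000; Niko: $164,000; Chioma: $164,000; Ximena: $82,000; Gabor: $82,000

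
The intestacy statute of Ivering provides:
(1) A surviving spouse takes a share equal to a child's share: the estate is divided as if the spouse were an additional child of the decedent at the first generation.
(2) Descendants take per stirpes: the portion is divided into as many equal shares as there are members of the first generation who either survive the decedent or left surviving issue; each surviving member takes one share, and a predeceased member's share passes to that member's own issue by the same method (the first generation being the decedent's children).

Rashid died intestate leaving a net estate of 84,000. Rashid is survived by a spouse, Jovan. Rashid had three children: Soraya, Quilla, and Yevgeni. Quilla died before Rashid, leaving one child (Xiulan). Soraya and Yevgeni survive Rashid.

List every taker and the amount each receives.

Jovan: 21,000; Soraya: 21,000; Xiulan: 21,000; Yevgeni: 21,000

The spouse counts as an additional share at the children's level, so there are 4 primary shares of 21,000. Jovan takes one such share (21,000).
The children's combined portion (63,000) is divided into 3 shares of 21,000: Soraya and Yevgeni each take 21,000; Quilla's 21,000 share passes to Quilla's issue.
Quilla's share (21,000) passes entirely to Xiulan.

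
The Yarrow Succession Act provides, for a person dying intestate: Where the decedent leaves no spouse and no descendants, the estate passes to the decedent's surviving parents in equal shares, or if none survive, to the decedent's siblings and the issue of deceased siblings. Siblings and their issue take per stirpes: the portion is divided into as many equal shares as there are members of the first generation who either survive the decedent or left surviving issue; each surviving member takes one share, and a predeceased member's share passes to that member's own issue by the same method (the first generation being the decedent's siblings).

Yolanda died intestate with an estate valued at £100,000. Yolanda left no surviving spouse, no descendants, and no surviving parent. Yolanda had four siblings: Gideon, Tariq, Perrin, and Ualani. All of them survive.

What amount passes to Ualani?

Ualani receives £25,000.

The entire £100,000 passes to the siblings and their issue.
That amount (£100,000) is divided into 4 shares of £25,000: Gideon, Tariq, Perrin, and Ualani each take £25,000.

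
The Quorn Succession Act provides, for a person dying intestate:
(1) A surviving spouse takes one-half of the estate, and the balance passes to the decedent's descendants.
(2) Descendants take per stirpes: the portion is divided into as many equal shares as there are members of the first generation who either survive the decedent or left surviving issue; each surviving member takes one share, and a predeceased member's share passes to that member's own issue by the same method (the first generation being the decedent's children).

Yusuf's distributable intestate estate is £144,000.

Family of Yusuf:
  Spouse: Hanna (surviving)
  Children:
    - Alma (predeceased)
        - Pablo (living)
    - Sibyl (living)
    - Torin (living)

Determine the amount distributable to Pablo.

Hanna takes one-half of £144,000 = £72,000. The remaining £72,000 passes to the descendants.
The descendants' portion (£72,000) is divided into 3 shares of £24,000: Sibyl and Torin each take £24,000; Alma's £24,000 share passes to Alma's issue.
Alma's share (£24,000) passes entirely to Pablo.

Pablo receives £24,000.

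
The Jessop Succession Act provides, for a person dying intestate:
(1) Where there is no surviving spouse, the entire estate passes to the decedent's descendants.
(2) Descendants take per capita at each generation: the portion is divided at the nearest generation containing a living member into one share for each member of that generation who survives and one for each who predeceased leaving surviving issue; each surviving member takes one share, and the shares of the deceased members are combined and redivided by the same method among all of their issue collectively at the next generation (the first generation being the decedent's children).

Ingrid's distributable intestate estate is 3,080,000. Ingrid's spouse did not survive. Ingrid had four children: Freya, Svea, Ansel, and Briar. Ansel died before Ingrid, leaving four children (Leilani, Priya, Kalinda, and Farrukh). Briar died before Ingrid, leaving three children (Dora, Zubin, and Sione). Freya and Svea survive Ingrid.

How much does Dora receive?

Dora receives 220,000.

The entire 3,080,000 passes to the descendants.
That amount (3,080,000) is divided at the children's generation into 4 shares of 770,000. Freya and Svea each take 770,000. The 2 shares of the deceased (Ansel and Briar) are combined into a pool of 1,540,000.
That pool (1,540,000) is divided at the grandchildren's generation equally among Leilani, Priya, Kalinda, Farrukh, Dora, Zubin, and Sione: 220,000 each.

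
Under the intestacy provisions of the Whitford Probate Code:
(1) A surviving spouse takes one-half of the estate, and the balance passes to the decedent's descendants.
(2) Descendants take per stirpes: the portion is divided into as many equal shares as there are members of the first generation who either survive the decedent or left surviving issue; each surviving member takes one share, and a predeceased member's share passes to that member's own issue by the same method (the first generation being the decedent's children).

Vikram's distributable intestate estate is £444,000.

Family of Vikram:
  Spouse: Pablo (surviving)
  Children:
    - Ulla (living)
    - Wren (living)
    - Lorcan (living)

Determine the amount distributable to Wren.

Pablo takes one-half of £444,000 = £222,000. The remaining £222,000 passes to the descendants.
The descendants' portion (£222,000) is divided into 3 shares of £74,000: Ulla, Wren, and Lorcan each take £74,000.

Wren receives £74,000.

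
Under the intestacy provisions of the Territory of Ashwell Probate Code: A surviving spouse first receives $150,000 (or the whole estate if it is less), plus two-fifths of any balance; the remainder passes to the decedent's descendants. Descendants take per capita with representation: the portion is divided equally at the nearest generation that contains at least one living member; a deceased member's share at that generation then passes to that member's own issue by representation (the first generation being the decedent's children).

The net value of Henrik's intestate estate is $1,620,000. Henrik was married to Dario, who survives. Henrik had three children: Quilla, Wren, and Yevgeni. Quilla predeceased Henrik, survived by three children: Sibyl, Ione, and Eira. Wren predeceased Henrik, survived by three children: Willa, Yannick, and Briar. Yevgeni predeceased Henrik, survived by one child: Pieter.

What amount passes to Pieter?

Pieter receives $126,000.

Dario first takes $150,000, leaving a balance of $1,470,000. Dario then takes two-fifths of the balance ($588,000), for a total of $738,000. The remaining $882,000 passes to the descendants.
No child survives, so the initial division is made at the grandchildren's generation.
The descendants' portion ($882,000) is divided into 7 shares of $126,000: Sibyl, Ione, Eira, Willa, Yannick, Briar, and Pieter each take $126,000.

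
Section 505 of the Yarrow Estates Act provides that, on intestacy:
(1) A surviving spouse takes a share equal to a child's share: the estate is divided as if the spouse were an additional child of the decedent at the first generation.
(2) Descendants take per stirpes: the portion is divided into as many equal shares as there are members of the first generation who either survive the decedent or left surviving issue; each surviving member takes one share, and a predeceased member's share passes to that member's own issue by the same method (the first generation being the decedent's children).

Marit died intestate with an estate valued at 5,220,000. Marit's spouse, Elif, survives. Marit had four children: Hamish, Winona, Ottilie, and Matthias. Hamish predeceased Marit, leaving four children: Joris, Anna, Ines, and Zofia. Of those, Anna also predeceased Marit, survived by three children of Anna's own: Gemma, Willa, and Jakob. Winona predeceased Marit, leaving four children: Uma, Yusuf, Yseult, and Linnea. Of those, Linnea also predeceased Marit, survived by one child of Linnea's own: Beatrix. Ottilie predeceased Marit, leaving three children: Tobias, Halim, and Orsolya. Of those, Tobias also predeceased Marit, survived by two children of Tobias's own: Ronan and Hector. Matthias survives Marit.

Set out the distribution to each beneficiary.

Elif: 1,044,000; Joris: 261,000; Gemma: 87,000; Willa: 87,000; Jakob: 87,000; Ines: 261,000; Zofia: 261,000; Uma: 261,000; Yusuf: 261,000; Yseult: 261,000; Beatrix: 261,000; Ronan: 174,000; Hector: 174,000; Halim: 348,000; Orsolya: 348,000; Matthias: 1,044,000

The spouse counts as an additional share at the children's level, so there are 5 primary shares of 1,044,000. Elif takes one such share (1,044,000).
The children's combined portion (4,176,000) is divided into 4 shares of 1,044,000: Matthias takes 1,044,000; Hamish's 1,044,000 share passes to Hamish's issue; Winona's 1,044,000 share passes to Winona's issue; Ottilie's 1,044,000 share passes to Ottilie's issue.
Hamish's share (1,044,000) is divided into 4 shares of 261,000: Joris, Ines, and Zofia each take 261,000; Anna's 261,000 share passes to Anna's issue.
Anna's share (261,000) is divided into 3 shares of 87,000: Gemma, Willa, and Jakob each take 87,000.
Winona's share (1,044,000) is divided into 4 shares of 261,000: Uma, Yusuf, and Yseult each take 261,000; Linnea's 261,000 share passes to Linnea's issue.
Linnea's share (261,000) passes entirely to Beatrix.
Ottilie's share (1,044,000) is divided into 3 shares of 348,000: Halim and Orsolya each take 348,000; Tobias's 348,000 share passes to Tobias's issue.
Tobias's share (348,000) is divided into 2 shares of 174,000: Ronan and Hector each take 174,000.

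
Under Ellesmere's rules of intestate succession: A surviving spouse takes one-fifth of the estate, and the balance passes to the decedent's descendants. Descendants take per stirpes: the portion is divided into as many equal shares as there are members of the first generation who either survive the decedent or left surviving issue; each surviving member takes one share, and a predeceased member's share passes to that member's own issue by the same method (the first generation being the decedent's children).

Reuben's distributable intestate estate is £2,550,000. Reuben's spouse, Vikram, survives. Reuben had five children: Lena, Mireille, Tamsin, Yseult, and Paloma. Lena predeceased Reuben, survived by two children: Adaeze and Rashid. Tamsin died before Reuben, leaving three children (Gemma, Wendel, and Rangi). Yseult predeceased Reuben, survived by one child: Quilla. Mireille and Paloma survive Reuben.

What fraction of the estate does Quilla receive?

Vikram takes one-fifth of £2,550,000 = £510,000. The remaining £2,040,000 passes to the descendants.
The descendants' portion (£2,040,000) is divided into 5 shares of £408,000: Mireille and Paloma each take £408,000; Lena's £408,000 share passes to Lena's issue; Tamsin's £408,000 share passes to Tamsin's issue; Yseult's £408,000 share passes to Yseult's issue.
Lena's share (£408,000) is divided into 2 shares of £204,000: Adaeze and Rashid each take £204,000.
Tamsin's share (£408,000) is divided into 3 shares of £136,000: Gemma, Wendel, and Rangi each take £136,000.
Yseult's share (£408,000) passes entirely to Quilla.

Quilla receives 4/25 of the estate.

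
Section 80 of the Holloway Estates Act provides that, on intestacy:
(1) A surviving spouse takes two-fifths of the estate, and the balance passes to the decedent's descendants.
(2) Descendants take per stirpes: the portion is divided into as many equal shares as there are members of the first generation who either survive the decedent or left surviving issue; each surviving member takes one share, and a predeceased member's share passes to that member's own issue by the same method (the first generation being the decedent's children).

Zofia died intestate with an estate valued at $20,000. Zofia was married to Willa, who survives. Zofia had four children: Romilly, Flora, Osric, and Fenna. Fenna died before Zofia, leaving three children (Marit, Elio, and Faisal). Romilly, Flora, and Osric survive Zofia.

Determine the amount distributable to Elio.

Willa takes two-fifths of $20,000 = $8,000. The remaining $12,000 passes to the descendants.
The descendants' portion ($12,000) is divided into 4 shares of $3,000: Romilly, Flora, and Osric each take $3,000; Fenna's $3,000 share passes to Fenna's issue.
Fenna's share ($3,000) is divided into 3 shares of $1,000: Marit, Elio, and Faisal each take $1,000.

Elio receives $1,000.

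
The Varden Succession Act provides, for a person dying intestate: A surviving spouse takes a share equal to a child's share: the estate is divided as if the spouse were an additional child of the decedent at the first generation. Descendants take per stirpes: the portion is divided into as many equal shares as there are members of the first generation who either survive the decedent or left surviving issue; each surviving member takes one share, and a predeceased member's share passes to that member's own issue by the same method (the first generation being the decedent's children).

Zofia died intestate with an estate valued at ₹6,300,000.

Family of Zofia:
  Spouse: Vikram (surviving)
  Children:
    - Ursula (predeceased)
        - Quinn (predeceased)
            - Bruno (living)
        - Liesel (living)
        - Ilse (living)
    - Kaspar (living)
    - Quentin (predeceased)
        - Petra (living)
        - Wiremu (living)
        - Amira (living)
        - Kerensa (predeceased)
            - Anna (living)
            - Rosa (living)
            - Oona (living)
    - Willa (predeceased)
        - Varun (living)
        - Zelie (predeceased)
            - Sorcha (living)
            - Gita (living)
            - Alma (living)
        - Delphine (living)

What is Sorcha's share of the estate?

Sorcha receives ₹140,000.

The spouse counts as an additional share at the children's level, so there are 5 primary shares of ₹1,260,000. Vikram takes one such share (₹1,260,000).
The children's combined portion (₹5,040,000) is divided into 4 shares of ₹1,260,000: Kaspar takes ₹1,260,000; Ursula's ₹1,260,000 share passes to Ursula's issue; Quentin's ₹1,260,000 share passes to Quentin's issue; Willa's ₹1,260,000 share passes to Willa's issue.
Ursula's share (₹1,260,000) is divided into 3 shares of ₹420,000: Liesel and Ilse each take ₹420,000; Quinn's ₹420,000 share passes to Quinn's issue.
Quinn's share (₹420,000) passes entirely to Bruno.
Quentin's share (₹1,260,000) is divided into 4 shares of ₹315,000: Petra, Wiremu, and Amira each take ₹315,000; Kerensa's ₹315,000 share passes to Kerensa's issue.
Kerensa's share (₹315,000) is divided into 3 shares of ₹105,000: Anna, Rosa, and Oona each take ₹105,000.
Willa's share (₹1,260,000) is divided into 3 shares of ₹420,000: Varun and Delphine each take ₹420,000; Zelie's ₹420,000 share passes to Zelie's issue.
Zelie's share (₹420,000) is divided into 3 shares of ₹140,000: Sorcha, Gita, and Alma each take ₹140,000.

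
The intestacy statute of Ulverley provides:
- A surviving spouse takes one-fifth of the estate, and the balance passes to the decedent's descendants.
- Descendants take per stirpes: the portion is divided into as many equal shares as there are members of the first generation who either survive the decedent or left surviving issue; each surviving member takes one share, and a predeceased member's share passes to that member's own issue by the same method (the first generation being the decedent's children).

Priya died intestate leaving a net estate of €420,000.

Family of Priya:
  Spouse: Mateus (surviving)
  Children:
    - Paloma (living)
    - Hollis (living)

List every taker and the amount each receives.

Mateus takes one-fifth of €420,000 = €84,000. The remaining €336,000 passes to the descendants.
The descendants' portion (€336,000) is divided into 2 shares of €168,000: Paloma and Hollis each take €168,000.

Mateus: €84,000; Paloma: €168,000; Hollis: €168,000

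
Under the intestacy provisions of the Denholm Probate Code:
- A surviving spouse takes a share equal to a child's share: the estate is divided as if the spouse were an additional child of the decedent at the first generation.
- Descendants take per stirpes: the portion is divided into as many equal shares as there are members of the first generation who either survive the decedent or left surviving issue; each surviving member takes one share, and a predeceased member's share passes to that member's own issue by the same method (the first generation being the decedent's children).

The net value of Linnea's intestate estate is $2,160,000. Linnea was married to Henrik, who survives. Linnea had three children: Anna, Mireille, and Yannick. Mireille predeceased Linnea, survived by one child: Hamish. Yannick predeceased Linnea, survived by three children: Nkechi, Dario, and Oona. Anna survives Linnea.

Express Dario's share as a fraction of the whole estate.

Dario receives 1/12 of the estate.

The spouse counts as an additional share at the children's level, so there are 4 primary shares of $540,000. Henrik takes one such share ($540,000).
The children's combined portion ($1,620,000) is divided into 3 shares of $540,000: Anna takes $540,000; Mireille's $540,000 share passes to Mireille's issue; Yannick's $540,000 share passes to Yannick's issue.
Mireille's share ($540,000) passes entirely to Hamish.
Yannick's share ($540,000) is divided into 3 shares of $180,000: Nkechi, Dario, and Oona each take $180,000.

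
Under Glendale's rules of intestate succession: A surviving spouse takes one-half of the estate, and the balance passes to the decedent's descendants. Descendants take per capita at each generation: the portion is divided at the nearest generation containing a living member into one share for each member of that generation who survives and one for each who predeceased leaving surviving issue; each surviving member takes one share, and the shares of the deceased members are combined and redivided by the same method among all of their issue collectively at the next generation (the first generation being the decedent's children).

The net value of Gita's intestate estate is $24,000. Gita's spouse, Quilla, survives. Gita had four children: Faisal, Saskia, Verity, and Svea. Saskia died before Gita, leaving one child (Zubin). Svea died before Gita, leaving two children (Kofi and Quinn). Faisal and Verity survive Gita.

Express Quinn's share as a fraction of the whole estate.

Quilla takes one-half of $24,000 = $12,000. The remaining $12,000 passes to the descendants.
The descendants' portion ($12,000) is divided at the children's generation into 4 shares of $3,000. Faisal and Verity each take $3,000. The 2 shares of the deceased (Saskia and Svea) are combined into a pool of $6,000.
That pool ($6,000) is divided at the grandchildren's generation equally among Zubin, Kofi, and Quinn: $2,000 each.

Quinn receives 1/12 of the estate.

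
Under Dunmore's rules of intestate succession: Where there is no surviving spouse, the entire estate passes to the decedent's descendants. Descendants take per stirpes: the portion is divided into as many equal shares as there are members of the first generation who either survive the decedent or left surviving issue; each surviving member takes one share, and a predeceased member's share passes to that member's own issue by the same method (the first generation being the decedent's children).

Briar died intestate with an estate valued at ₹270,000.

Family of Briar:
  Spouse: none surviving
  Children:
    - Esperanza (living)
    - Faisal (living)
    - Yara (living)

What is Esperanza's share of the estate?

The entire ₹270,000 passes to the descendants.
That amount (₹270,000) is divided into 3 shares of ₹90,000: Esperanza, Faisal, and Yara each take ₹90,000.

Esperanza receives ₹90,000.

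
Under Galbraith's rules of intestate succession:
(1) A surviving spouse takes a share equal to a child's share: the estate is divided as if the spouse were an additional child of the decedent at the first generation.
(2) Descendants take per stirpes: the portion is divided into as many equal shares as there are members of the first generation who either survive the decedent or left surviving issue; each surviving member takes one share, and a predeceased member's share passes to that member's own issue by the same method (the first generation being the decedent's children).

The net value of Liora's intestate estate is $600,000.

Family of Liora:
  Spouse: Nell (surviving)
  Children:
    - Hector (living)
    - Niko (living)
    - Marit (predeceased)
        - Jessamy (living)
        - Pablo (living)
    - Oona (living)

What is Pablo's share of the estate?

Pablo receives $60,000.

The spouse counts as an additional share at the children's level, so there are 5 primary shares of $120,000. Nell takes one such share ($120,000).
The children's combined portion ($480,000) is divided into 4 shares of $120,000: Hector, Niko, and Oona each take $120,000; Marit's $120,000 share passes to Marit's issue.
Marit's share ($120,000) is divided into 2 shares of $60,000: Jessamy and Pablo each take $60,000.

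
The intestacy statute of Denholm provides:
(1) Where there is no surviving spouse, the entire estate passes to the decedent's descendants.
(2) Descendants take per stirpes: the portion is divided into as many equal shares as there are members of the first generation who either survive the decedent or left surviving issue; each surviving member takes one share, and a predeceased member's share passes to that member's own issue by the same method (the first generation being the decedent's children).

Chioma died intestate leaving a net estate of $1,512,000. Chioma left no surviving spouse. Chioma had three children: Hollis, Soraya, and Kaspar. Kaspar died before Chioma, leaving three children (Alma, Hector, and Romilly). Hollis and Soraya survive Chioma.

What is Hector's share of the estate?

The entire $1,512,000 passes to the descendants.
That amount ($1,512,000) is divided into 3 shares of $504,000: Hollis and Soraya each take $504,000; Kaspar's $504,000 share passes to Kaspar's issue.
Kaspar's share ($504,000) is divided into 3 shares of $168,000: Alma, Hector, and Romilly each take $168,000.

Hector receives $168,000.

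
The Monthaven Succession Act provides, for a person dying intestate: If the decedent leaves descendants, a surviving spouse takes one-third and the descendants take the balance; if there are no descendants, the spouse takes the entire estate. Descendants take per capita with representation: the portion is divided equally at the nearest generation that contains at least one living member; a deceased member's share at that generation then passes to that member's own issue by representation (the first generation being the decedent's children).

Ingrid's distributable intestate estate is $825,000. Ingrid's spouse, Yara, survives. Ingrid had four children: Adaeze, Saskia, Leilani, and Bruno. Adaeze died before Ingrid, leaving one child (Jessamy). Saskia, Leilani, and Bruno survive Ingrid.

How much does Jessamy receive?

Yara takes one-third of $825,000 = $275,000. The remaining $550,000 passes to the descendants.
The descendants' portion ($550,000) is divided into 4 shares of $137,500: Saskia, Leilani, and Bruno each take $137,500; Adaeze's $137,500 share passes to Adaeze's issue.
Adaeze's share ($137,500) passes entirely to Jessamy.

Jessamy receives $137,500.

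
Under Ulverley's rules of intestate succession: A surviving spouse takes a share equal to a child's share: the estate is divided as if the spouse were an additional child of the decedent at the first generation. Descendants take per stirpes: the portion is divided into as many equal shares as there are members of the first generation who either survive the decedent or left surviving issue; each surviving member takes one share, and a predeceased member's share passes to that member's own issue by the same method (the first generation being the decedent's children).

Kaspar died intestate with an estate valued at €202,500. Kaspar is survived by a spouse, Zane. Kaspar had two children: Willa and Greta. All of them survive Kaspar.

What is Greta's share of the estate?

The spouse counts as an additional share at the children's level, so there are 3 primary shares of €67,500. Zane takes one such share (€67,500).
The children's combined portion (€135,000) is divided into 2 shares of €67,500: Willa and Greta each take €67,500.

Greta receives €67,500.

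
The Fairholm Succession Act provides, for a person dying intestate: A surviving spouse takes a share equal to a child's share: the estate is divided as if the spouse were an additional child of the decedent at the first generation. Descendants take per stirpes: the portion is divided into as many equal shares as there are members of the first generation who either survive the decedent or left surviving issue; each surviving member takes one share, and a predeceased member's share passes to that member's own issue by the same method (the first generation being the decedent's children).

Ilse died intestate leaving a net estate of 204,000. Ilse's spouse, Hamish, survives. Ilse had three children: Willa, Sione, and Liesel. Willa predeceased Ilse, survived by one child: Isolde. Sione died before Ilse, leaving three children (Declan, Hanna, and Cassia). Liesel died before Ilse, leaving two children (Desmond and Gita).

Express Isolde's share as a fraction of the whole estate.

Isolde receives 1/4 of the estate.

The spouse counts as an additional share at the children's level, so there are 4 primary shares of 51,000. Hamish takes one such share (51,000).
The children's combined portion (153,000) is divided into 3 shares of 51,000: Willa's 51,000 share passes to Willa's issue; Sione's 51,000 share passes to Sione's issue; Liesel's 51,000 share passes to Liesel's issue.
Willa's share (51,000) passes entirely to Isolde.
Sione's share (51,000) is divided into 3 shares of 17,000: Declan, Hanna, and Cassia each take 17,000.
Liesel's share (51,000) is divided into 2 shares of 25,500: Desmond and Gita each take 25,500.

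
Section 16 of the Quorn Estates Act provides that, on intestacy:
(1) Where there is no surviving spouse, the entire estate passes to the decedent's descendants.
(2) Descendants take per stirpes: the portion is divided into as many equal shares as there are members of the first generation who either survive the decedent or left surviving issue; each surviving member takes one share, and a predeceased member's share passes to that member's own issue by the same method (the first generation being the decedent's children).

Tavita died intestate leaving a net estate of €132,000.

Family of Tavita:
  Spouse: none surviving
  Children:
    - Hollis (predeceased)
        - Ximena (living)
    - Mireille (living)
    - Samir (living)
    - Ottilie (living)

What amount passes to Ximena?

The entire €132,000 passes to the descendants.
That amount (€132,000) is divided into 4 shares of €33,000: Mireille, Samir, and Ottilie each take €33,000; Hollis's €33,000 share passes to Hollis's issue.
Hollis's share (€33,000) passes entirely to Ximena.

Ximena receives €33,000.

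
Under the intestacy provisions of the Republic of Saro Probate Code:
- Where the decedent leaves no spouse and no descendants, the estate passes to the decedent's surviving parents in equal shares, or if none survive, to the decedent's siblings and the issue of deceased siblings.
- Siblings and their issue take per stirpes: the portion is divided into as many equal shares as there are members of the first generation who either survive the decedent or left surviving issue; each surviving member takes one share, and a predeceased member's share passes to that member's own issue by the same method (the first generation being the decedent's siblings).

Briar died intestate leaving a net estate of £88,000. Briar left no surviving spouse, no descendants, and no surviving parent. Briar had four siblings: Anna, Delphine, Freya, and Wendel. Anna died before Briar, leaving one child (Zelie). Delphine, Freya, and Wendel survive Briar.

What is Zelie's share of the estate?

The entire £88,000 passes to the siblings and their issue.
That amount (£88,000) is divided into 4 shares of £22,000: Delphine, Freya, and Wendel each take £22,000; Anna's £22,000 share passes to Anna's issue.
Anna's share (£22,000) passes entirely to Zelie.

Zelie receives £22,000.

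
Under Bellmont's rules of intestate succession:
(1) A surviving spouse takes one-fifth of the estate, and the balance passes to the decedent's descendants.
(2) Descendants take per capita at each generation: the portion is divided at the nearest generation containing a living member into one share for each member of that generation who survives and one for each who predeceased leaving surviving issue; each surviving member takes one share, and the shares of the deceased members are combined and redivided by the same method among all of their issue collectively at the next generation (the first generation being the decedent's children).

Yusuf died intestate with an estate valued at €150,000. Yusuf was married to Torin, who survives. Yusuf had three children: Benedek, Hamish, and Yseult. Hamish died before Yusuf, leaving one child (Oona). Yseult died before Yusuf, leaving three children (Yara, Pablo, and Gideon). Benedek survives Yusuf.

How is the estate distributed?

Torin: €30,000; Benedek: €40,000; Oona: €20,000; Yara: €20,000; Pablo: €20,000; Gideon: €20,000

Torin takes one-fifth of €150,000 = €30,000. The remaining €120,000 passes to the descendants.
The descendants' portion (€120,000) is divided at the children's generation into 3 shares of €40,000. Benedek takes €40,000. The 2 shares of the deceased (Hamish and Yseult) are combined into a pool of €80,000.
That pool (€80,000) is divided at the grandchildren's generation equally among Oona, Yara, Pablo, and Gideon: €20,000 each.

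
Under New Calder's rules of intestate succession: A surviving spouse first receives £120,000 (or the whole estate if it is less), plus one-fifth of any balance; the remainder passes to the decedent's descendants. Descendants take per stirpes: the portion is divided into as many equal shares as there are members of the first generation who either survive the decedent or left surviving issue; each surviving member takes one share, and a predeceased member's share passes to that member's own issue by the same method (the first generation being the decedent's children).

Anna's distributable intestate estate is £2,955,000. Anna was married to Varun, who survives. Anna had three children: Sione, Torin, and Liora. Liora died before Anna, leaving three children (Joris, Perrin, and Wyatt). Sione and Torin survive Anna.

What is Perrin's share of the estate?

Varun first takes £120,000, leaving a balance of £2,835,000. Varun then takes one-fifth of the balance (£567,000), for a total of £687,000. The remaining £2,268,000 passes to the descendants.
The descendants' portion (£2,268,000) is divided into 3 shares of £756,000: Sione and Torin each take £756,000; Liora's £756,000 share passes to Liora's issue.
Liora's share (£756,000) is divided into 3 shares of £252,000: Joris, Perrin, and Wyatt each take £252,000.

Perrin receives £252,000.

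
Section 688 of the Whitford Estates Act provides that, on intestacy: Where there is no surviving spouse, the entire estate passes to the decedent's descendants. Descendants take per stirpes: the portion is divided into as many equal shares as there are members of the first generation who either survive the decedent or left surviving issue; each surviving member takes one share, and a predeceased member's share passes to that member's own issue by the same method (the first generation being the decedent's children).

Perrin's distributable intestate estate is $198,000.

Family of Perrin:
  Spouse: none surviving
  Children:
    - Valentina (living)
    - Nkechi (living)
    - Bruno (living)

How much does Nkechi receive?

The entire $198,000 passes to the descendants.
That amount ($198,000) is divided into 3 shares of $66,000: Valentina, Nkechi, and Bruno each take $66,000.

Nkechi receives $66,000.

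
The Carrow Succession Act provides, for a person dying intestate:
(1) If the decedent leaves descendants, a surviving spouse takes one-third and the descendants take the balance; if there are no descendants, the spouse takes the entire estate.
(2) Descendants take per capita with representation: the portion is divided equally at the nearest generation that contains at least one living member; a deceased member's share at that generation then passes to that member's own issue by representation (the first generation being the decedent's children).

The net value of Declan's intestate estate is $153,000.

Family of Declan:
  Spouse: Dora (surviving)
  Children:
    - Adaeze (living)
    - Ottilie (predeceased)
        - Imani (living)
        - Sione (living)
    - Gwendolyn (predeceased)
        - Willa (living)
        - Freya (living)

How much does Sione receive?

Sione receives $17,000.

Dora takes one-third of $153,000 = $51,000. The remaining $102,000 passes to the descendants.
The descendants' portion ($102,000) is divided into 3 shares of $34,000: Adaeze takes $34,000; Ottilie's $34,000 share passes to Ottilie's issue; Gwendolyn's $34,000 share passes to Gwendolyn's issue.
Ottilie's share ($34,000) is divided into 2 shares of $17,000: Imani and Sione each take $17,000.
Gwendolyn's share ($34,000) is divided into 2 shares of $17,000: Willa and Freya each take $17,000.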